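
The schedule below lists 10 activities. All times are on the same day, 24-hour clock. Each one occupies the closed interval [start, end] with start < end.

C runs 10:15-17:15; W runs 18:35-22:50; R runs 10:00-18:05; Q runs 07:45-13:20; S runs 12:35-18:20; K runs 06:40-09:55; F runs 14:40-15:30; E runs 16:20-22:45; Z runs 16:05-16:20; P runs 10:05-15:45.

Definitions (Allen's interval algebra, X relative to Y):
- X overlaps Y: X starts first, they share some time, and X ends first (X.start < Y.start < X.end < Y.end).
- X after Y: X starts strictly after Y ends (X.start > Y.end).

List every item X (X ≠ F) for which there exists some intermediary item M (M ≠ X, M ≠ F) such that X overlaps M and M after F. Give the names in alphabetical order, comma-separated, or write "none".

Target F = [14:40, 15:30].
Intermediaries M with M after F: E, W, Z.
Via E — items with X overlaps E: C, R, S.
Via W — items with X overlaps W: E.
Via Z — items with X overlaps Z: none.
Union: C, E, R, S.

C, E, R, S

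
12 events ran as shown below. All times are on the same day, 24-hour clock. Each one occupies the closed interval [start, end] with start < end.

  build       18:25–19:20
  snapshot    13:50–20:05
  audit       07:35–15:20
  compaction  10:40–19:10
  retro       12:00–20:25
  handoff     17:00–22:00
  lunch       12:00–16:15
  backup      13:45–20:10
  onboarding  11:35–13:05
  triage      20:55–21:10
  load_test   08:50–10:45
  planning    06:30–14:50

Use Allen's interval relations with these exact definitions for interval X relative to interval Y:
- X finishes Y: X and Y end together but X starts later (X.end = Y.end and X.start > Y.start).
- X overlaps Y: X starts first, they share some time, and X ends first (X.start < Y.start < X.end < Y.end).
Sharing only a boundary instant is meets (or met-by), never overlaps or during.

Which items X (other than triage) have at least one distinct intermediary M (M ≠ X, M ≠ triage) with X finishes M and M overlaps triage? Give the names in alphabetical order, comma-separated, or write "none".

Target triage = [20:55, 21:10].
Intermediaries M with M overlaps triage: none.
Union: none.

none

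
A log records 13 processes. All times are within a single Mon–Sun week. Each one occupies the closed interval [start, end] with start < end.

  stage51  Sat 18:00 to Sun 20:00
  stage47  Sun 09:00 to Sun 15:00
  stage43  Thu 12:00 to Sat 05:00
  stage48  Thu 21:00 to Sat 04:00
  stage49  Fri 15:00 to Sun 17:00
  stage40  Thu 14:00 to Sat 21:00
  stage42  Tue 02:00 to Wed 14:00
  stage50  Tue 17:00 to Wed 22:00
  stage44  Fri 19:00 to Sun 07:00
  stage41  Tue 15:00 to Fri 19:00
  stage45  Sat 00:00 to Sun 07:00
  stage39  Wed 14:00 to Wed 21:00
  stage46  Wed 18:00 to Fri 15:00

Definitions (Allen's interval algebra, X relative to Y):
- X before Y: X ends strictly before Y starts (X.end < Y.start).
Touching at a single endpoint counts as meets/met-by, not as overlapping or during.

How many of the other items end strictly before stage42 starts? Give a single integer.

0

Target stage42 = [Tue 02:00, Wed 14:00].
stage39 [Wed 14:00, Wed 21:00] → met-by → no.
stage40 [Thu 14:00, Sat 21:00] → after → no.
stage41 [Tue 15:00, Fri 19:00] → overlapped-by → no.
stage43 [Thu 12:00, Sat 05:00] → after → no.
stage44 [Fri 19:00, Sun 07:00] → after → no.
stage45 [Sat 00:00, Sun 07:00] → after → no.
stage46 [Wed 18:00, Fri 15:00] → after → no.
stage47 [Sun 09:00, Sun 15:00] → after → no.
stage48 [Thu 21:00, Sat 04:00] → after → no.
stage49 [Fri 15:00, Sun 17:00] → after → no.
stage50 [Tue 17:00, Wed 22:00] → overlapped-by → no.
stage51 [Sat 18:00, Sun 20:00] → after → no.
Total: 0.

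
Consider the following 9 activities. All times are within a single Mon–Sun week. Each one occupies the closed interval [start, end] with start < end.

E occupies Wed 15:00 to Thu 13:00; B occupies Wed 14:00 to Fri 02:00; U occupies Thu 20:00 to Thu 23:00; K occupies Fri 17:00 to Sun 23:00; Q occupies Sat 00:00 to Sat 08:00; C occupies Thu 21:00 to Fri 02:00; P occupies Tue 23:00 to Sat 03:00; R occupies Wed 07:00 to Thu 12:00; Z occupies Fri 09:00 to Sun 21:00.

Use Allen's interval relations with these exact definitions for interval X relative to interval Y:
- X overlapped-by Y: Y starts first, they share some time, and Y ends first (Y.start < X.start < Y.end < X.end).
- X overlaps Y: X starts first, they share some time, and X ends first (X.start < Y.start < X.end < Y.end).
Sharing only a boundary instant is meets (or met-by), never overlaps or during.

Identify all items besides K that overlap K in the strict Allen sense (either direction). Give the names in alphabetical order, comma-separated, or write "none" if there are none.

P, Z

Target K = [Fri 17:00, Sun 23:00].
B [Wed 14:00, Fri 02:00] → before → no.
C [Thu 21:00, Fri 02:00] → before → no.
E [Wed 15:00, Thu 13:00] → before → no.
P [Tue 23:00, Sat 03:00] → overlaps → yes.
Q [Sat 00:00, Sat 08:00] → during → no.
R [Wed 07:00, Thu 12:00] → before → no.
U [Thu 20:00, Thu 23:00] → before → no.
Z [Fri 09:00, Sun 21:00] → overlaps → yes.
Result: P, Z.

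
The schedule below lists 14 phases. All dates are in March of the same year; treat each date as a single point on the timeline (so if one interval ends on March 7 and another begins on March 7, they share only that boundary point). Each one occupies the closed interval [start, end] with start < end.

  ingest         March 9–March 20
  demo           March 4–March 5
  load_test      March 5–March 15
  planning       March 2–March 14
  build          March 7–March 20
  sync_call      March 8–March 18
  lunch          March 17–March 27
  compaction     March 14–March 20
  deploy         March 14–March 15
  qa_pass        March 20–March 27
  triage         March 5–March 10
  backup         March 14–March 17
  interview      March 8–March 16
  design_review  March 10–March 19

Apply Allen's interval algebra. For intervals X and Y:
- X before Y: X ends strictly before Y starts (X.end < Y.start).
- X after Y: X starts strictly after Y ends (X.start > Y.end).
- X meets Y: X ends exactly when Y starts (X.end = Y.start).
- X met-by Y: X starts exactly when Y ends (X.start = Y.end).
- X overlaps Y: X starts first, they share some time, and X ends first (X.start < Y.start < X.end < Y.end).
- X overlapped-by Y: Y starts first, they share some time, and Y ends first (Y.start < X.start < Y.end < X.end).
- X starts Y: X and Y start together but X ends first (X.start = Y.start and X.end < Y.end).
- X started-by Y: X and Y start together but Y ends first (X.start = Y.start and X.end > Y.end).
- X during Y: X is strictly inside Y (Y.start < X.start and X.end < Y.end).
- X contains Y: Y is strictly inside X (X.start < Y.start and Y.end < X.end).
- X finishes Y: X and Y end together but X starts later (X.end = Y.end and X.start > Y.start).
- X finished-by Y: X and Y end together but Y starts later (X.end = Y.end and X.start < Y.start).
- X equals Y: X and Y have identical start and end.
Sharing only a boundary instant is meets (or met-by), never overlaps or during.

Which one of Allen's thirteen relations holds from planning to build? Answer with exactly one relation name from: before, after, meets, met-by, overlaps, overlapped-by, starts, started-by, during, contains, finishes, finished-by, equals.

overlaps

planning = [March 2, March 14]; build = [March 7, March 20].
Compare endpoints: planning.start < build.start, planning.start < build.end, planning.end > build.start, planning.end < build.end.
That pattern is 'overlaps'.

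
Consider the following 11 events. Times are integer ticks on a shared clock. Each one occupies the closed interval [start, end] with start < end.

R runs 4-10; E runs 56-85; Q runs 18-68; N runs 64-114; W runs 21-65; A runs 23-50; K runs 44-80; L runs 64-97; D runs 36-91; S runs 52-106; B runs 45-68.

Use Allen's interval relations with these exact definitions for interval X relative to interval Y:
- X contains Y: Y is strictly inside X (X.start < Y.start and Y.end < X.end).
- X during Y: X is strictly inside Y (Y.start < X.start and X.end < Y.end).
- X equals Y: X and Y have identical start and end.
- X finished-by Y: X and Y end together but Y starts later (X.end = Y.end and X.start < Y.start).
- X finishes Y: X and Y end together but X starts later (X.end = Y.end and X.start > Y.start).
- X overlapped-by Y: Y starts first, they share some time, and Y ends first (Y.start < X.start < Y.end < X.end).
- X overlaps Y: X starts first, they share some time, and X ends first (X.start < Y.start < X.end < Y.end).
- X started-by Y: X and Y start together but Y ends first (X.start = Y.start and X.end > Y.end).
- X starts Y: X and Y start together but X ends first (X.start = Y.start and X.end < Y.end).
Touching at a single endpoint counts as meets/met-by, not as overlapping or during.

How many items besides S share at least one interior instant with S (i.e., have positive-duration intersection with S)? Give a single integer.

8

Target S = [52, 106].
A [23, 50] → before → no.
B [45, 68] → overlaps → counts.
D [36, 91] → overlaps → counts.
E [56, 85] → during → counts.
K [44, 80] → overlaps → counts.
L [64, 97] → during → counts.
N [64, 114] → overlapped-by → counts.
Q [18, 68] → overlaps → counts.
R [4, 10] → before → no.
W [21, 65] → overlaps → counts.
Total: 8.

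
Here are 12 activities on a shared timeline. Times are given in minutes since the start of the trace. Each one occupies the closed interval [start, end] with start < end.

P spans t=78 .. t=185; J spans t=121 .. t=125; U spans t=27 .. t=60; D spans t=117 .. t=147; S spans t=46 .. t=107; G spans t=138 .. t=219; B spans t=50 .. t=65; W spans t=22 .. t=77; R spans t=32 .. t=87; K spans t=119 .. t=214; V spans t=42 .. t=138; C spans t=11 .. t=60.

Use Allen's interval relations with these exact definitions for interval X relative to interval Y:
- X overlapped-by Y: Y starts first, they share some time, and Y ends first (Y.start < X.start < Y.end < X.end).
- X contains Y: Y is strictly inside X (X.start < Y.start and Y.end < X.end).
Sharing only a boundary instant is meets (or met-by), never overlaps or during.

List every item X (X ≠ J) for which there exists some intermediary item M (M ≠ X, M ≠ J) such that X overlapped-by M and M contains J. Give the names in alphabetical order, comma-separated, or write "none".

Target J = [t=121, t=125].
Intermediaries M with M contains J: D, K, P, V.
Via D — items with X overlapped-by D: G, K.
Via K — items with X overlapped-by K: G.
Via P — items with X overlapped-by P: G, K.
Via V — items with X overlapped-by V: D, K, P.
Union: D, G, K, P.

D, G, K, P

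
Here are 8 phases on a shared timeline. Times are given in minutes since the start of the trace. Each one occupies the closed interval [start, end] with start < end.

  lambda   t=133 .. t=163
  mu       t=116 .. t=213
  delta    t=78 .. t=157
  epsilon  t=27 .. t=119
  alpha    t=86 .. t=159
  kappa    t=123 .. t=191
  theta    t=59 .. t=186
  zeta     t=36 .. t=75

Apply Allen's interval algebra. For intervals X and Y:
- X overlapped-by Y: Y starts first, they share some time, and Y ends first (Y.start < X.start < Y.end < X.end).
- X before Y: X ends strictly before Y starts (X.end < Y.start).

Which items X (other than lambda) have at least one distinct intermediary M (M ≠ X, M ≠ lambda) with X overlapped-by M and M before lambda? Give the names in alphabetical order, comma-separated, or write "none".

Target lambda = [t=133, t=163].
Intermediaries M with M before lambda: epsilon, zeta.
Via epsilon — items with X overlapped-by epsilon: alpha, delta, mu, theta.
Via zeta — items with X overlapped-by zeta: theta.
Union: alpha, delta, mu, theta.

alpha, delta, mu, theta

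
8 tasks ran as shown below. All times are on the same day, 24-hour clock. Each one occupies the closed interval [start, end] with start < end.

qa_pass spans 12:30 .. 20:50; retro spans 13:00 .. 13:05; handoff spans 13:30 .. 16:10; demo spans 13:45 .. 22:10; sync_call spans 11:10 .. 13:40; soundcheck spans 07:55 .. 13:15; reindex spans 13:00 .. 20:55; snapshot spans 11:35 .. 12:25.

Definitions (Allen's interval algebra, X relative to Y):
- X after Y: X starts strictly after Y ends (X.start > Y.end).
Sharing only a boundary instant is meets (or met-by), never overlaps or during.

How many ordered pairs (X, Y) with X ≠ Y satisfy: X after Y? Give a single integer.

10

Checking all 56 ordered pairs for relation 'after'; matching pairs in alphabetical order:
(demo, retro): demo after retro ✓
(demo, snapshot): demo after snapshot ✓
(demo, soundcheck): demo after soundcheck ✓
(demo, sync_call): demo after sync_call ✓
(handoff, retro): handoff after retro ✓
(handoff, snapshot): handoff after snapshot ✓
(handoff, soundcheck): handoff after soundcheck ✓
(qa_pass, snapshot): qa_pass after snapshot ✓
(reindex, snapshot): reindex after snapshot ✓
(retro, snapshot): retro after snapshot ✓
Count: 10.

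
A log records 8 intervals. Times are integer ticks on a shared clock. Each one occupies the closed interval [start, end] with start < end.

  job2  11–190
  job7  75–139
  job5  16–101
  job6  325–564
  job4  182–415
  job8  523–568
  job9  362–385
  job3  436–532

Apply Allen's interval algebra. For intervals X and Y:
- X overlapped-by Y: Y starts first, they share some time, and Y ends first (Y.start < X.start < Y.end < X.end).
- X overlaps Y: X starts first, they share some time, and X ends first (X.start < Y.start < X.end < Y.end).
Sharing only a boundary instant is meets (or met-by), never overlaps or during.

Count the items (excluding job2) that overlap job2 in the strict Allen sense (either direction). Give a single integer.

Target job2 = [11, 190].
job3 [436, 532] → after → no.
job4 [182, 415] → overlapped-by → counts.
job5 [16, 101] → during → no.
job6 [325, 564] → after → no.
job7 [75, 139] → during → no.
job8 [523, 568] → after → no.
job9 [362, 385] → after → no.
Total: 1.

1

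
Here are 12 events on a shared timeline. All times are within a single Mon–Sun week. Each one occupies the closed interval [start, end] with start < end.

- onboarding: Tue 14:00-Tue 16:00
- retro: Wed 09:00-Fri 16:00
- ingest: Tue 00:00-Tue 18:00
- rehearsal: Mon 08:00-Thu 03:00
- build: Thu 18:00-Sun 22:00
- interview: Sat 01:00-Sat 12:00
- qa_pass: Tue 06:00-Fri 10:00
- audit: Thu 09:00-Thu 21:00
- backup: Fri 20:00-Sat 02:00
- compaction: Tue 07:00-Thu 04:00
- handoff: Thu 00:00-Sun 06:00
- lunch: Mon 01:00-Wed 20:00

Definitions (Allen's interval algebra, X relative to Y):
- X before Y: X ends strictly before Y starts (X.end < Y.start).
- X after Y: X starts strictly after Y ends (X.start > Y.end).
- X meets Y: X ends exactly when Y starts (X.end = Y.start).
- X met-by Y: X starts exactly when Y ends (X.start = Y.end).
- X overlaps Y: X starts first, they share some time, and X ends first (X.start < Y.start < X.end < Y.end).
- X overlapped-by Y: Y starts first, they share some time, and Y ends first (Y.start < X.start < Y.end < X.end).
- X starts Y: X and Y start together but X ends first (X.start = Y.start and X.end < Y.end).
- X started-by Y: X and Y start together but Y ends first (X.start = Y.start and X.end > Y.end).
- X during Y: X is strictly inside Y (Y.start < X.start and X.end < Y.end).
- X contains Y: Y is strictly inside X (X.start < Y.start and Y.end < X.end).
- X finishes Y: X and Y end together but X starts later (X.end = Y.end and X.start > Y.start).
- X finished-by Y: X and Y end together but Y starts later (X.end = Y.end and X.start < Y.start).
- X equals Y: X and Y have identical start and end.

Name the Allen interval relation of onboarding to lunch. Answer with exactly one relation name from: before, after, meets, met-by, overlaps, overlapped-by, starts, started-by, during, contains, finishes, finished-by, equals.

onboarding = [Tue 14:00, Tue 16:00]; lunch = [Mon 01:00, Wed 20:00].
Compare endpoints: onboarding.start > lunch.start, onboarding.start < lunch.end, onboarding.end > lunch.start, onboarding.end < lunch.end.
That pattern is 'during'.

during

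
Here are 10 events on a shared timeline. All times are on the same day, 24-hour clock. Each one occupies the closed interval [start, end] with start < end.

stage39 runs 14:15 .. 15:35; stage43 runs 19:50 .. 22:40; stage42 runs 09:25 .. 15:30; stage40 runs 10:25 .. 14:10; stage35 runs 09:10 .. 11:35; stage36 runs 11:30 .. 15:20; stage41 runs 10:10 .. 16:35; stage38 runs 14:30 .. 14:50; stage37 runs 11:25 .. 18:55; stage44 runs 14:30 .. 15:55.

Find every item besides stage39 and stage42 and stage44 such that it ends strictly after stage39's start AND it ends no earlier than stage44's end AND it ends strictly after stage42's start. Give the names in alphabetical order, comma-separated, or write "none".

Conditions: its end is strictly after stage39's start (X.end > 14:15) AND its end is no earlier than stage44's end (X.end >= 15:55) AND its end is strictly after stage42's start (X.end > 09:25).
stage35: end 11:35 > 14:15? ✗; end 11:35 >= 15:55? ✗; end 11:35 > 09:25? ✓ → no.
stage36: end 15:20 > 14:15? ✓; end 15:20 >= 15:55? ✗; end 15:20 > 09:25? ✓ → no.
stage37: end 18:55 > 14:15? ✓; end 18:55 >= 15:55? ✓; end 18:55 > 09:25? ✓ → yes.
stage38: end 14:50 > 14:15? ✓; end 14:50 >= 15:55? ✗; end 14:50 > 09:25? ✓ → no.
stage40: end 14:10 > 14:15? ✗; end 14:10 >= 15:55? ✗; end 14:10 > 09:25? ✓ → no.
stage41: end 16:35 > 14:15? ✓; end 16:35 >= 15:55? ✓; end 16:35 > 09:25? ✓ → yes.
stage43: end 22:40 > 14:15? ✓; end 22:40 >= 15:55? ✓; end 22:40 > 09:25? ✓ → yes.
Result: stage37, stage41, stage43.

stage37, stage41, stage43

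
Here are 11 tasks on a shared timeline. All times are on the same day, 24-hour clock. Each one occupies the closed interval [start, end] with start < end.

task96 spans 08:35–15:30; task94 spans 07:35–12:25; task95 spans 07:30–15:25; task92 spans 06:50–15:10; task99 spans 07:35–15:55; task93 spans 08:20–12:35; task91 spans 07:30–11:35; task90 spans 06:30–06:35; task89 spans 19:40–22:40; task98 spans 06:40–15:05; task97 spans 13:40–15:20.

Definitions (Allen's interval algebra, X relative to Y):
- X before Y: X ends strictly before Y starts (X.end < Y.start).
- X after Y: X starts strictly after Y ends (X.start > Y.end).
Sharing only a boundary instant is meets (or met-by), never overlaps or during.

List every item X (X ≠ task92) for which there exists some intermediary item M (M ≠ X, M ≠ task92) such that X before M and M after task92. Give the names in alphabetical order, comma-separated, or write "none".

task90, task91, task93, task94, task95, task96, task97, task98, task99

Target task92 = [06:50, 15:10].
Intermediaries M with M after task92: task89.
Via task89 — items with X before task89: task90, task91, task93, task94, task95, task96, task97, task98, task99.
Union: task90, task91, task93, task94, task95, task96, task97, task98, task99.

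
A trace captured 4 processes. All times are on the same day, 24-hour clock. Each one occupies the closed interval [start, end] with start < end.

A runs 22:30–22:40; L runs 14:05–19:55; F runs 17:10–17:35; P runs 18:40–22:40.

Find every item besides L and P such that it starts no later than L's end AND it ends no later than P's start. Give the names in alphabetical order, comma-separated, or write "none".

Conditions: its start is no later than L's end (X.start <= 19:55) AND its end is no later than P's start (X.end <= 18:40).
A: start 22:30 <= 19:55? ✗; end 22:40 <= 18:40? ✗ → no.
F: start 17:10 <= 19:55? ✓; end 17:35 <= 18:40? ✓ → yes.
Result: F.

F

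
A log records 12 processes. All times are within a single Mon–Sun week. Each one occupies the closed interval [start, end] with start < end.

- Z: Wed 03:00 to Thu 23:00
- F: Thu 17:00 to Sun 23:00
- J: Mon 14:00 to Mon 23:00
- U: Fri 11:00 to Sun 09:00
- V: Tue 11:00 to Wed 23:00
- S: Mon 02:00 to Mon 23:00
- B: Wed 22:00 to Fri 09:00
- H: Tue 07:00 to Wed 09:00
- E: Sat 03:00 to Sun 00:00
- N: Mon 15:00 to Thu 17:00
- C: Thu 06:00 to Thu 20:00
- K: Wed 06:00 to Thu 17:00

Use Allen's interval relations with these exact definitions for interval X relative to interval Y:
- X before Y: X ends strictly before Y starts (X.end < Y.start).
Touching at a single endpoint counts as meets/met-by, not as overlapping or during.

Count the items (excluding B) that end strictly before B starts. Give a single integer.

Target B = [Wed 22:00, Fri 09:00].
C [Thu 06:00, Thu 20:00] → during → no.
E [Sat 03:00, Sun 00:00] → after → no.
F [Thu 17:00, Sun 23:00] → overlapped-by → no.
H [Tue 07:00, Wed 09:00] → before → counts.
J [Mon 14:00, Mon 23:00] → before → counts.
K [Wed 06:00, Thu 17:00] → overlaps → no.
N [Mon 15:00, Thu 17:00] → overlaps → no.
S [Mon 02:00, Mon 23:00] → before → counts.
U [Fri 11:00, Sun 09:00] → after → no.
V [Tue 11:00, Wed 23:00] → overlaps → no.
Z [Wed 03:00, Thu 23:00] → overlaps → no.
Total: 3.

3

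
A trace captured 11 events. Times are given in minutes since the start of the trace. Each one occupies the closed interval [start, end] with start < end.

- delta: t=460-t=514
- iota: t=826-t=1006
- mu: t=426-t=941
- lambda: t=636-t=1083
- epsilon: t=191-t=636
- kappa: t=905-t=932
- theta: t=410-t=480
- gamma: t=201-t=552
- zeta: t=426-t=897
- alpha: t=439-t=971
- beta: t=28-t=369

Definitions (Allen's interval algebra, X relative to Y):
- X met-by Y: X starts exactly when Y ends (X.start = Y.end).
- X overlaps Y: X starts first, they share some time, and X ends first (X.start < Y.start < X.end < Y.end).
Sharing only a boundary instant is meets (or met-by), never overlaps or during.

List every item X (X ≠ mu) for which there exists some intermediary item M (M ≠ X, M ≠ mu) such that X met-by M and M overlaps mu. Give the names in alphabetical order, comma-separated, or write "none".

Target mu = [t=426, t=941].
Intermediaries M with M overlaps mu: epsilon, gamma, theta.
Via epsilon — items with X met-by epsilon: lambda.
Via gamma — items with X met-by gamma: none.
Via theta — items with X met-by theta: none.
Union: lambda.

lambda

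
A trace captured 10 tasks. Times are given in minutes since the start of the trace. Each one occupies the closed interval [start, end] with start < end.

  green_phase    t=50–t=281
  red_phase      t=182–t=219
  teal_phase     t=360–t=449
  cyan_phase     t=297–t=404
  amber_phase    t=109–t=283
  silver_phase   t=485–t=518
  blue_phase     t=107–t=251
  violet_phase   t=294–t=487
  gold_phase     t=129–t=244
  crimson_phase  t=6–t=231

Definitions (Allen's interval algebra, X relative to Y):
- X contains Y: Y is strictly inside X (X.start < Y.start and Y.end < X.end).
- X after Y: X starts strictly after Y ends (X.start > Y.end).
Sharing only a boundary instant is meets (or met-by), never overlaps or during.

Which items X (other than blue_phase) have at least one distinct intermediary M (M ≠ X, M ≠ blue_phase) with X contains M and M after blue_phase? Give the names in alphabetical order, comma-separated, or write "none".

Target blue_phase = [t=107, t=251].
Intermediaries M with M after blue_phase: cyan_phase, silver_phase, teal_phase, violet_phase.
Via cyan_phase — items with X contains cyan_phase: violet_phase.
Via silver_phase — items with X contains silver_phase: none.
Via teal_phase — items with X contains teal_phase: violet_phase.
Via violet_phase — items with X contains violet_phase: none.
Union: violet_phase.

violet_phase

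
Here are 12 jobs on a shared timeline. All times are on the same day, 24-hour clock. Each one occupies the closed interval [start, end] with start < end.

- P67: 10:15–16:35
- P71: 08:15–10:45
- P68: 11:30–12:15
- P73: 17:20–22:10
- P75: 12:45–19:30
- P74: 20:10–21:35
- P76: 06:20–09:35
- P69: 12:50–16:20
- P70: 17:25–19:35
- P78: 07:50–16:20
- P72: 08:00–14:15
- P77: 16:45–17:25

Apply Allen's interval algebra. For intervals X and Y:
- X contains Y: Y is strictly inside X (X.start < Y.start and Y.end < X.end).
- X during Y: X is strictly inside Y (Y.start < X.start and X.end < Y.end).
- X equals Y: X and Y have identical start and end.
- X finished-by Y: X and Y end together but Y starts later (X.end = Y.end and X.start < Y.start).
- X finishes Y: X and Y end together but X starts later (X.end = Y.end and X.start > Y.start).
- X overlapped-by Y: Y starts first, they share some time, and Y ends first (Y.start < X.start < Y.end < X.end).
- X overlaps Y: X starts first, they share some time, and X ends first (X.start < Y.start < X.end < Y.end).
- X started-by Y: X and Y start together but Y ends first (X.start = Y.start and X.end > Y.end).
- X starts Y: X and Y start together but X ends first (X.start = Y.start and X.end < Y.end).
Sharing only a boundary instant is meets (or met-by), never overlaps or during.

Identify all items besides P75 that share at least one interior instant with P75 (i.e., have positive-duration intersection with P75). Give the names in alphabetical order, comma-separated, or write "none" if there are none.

Target P75 = [12:45, 19:30].
P67 [10:15, 16:35] → overlaps → yes.
P68 [11:30, 12:15] → before → no.
P69 [12:50, 16:20] → during → yes.
P70 [17:25, 19:35] → overlapped-by → yes.
P71 [08:15, 10:45] → before → no.
P72 [08:00, 14:15] → overlaps → yes.
P73 [17:20, 22:10] → overlapped-by → yes.
P74 [20:10, 21:35] → after → no.
P76 [06:20, 09:35] → before → no.
P77 [16:45, 17:25] → during → yes.
P78 [07:50, 16:20] → overlaps → yes.
Result: P67, P69, P70, P72, P73, P77, P78.

P67, P69, P70, P72, P73, P77, P78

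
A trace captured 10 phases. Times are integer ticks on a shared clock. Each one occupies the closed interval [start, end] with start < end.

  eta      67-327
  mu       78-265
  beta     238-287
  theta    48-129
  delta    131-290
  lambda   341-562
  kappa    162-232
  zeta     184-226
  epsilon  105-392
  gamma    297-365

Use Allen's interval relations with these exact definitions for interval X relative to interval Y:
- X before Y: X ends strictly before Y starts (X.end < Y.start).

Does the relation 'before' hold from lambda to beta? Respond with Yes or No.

lambda = [341, 562], beta = [238, 287].
Actual relation of lambda to beta: after.
Asked whether 'before' holds → No.

No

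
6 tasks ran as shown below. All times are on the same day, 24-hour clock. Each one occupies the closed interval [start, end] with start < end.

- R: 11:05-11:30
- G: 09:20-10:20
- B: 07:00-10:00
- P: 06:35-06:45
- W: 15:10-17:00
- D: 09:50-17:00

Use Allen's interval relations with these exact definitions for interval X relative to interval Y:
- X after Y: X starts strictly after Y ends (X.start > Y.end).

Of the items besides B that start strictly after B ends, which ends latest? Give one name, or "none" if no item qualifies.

Target B = [07:00, 10:00].
D [09:50, 17:00] → overlapped-by → excluded.
G [09:20, 10:20] → overlapped-by → excluded.
P [06:35, 06:45] → before → excluded.
R [11:05, 11:30] → after → candidate.
W [15:10, 17:00] → after → candidate.
Among candidates, latest end is 17:00 → W.

W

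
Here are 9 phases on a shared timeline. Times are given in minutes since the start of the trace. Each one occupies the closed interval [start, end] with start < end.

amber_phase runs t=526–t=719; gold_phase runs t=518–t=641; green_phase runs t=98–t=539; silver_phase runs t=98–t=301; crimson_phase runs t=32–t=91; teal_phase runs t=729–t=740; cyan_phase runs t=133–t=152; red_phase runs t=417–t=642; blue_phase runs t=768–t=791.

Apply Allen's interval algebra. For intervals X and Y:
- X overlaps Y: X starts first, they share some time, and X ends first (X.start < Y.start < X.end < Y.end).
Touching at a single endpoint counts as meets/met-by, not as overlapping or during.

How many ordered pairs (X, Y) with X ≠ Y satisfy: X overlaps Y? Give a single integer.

5

Checking all 72 ordered pairs for relation 'overlaps'; matching pairs in alphabetical order:
(gold_phase, amber_phase): gold_phase overlaps amber_phase ✓
(green_phase, amber_phase): green_phase overlaps amber_phase ✓
(green_phase, gold_phase): green_phase overlaps gold_phase ✓
(green_phase, red_phase): green_phase overlaps red_phase ✓
(red_phase, amber_phase): red_phase overlaps amber_phase ✓
Count: 5.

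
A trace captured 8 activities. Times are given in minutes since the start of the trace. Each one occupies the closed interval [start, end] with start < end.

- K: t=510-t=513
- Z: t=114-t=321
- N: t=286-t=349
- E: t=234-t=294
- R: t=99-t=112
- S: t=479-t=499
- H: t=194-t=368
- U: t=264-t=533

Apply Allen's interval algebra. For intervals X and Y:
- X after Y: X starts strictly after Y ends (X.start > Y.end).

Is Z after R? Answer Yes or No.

Z = [t=114, t=321], R = [t=99, t=112].
Actual relation of Z to R: after.
Asked whether 'after' holds → Yes.

Yes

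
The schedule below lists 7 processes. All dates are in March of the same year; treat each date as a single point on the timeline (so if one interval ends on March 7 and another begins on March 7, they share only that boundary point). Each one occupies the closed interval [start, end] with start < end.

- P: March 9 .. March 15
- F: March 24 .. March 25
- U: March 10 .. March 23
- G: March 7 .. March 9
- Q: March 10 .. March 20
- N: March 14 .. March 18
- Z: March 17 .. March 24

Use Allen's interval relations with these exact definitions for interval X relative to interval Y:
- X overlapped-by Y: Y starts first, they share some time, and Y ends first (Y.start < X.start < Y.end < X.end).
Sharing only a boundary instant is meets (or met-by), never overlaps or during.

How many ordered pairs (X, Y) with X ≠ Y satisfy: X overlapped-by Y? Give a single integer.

6

Checking all 42 ordered pairs for relation 'overlapped-by'; matching pairs in alphabetical order:
(N, P): N overlapped-by P ✓
(Q, P): Q overlapped-by P ✓
(U, P): U overlapped-by P ✓
(Z, N): Z overlapped-by N ✓
(Z, Q): Z overlapped-by Q ✓
(Z, U): Z overlapped-by U ✓
Count: 6.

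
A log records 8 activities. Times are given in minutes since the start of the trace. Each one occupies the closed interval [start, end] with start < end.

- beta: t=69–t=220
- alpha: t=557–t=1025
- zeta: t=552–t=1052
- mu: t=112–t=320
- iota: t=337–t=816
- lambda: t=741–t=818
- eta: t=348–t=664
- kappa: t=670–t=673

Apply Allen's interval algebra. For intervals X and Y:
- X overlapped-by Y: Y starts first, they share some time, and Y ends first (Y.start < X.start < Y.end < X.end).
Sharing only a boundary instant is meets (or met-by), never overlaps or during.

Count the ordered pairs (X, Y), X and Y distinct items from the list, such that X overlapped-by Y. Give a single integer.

6

Checking all 56 ordered pairs for relation 'overlapped-by'; matching pairs in alphabetical order:
(alpha, eta): alpha overlapped-by eta ✓
(alpha, iota): alpha overlapped-by iota ✓
(lambda, iota): lambda overlapped-by iota ✓
(mu, beta): mu overlapped-by beta ✓
(zeta, eta): zeta overlapped-by eta ✓
(zeta, iota): zeta overlapped-by iota ✓
Count: 6.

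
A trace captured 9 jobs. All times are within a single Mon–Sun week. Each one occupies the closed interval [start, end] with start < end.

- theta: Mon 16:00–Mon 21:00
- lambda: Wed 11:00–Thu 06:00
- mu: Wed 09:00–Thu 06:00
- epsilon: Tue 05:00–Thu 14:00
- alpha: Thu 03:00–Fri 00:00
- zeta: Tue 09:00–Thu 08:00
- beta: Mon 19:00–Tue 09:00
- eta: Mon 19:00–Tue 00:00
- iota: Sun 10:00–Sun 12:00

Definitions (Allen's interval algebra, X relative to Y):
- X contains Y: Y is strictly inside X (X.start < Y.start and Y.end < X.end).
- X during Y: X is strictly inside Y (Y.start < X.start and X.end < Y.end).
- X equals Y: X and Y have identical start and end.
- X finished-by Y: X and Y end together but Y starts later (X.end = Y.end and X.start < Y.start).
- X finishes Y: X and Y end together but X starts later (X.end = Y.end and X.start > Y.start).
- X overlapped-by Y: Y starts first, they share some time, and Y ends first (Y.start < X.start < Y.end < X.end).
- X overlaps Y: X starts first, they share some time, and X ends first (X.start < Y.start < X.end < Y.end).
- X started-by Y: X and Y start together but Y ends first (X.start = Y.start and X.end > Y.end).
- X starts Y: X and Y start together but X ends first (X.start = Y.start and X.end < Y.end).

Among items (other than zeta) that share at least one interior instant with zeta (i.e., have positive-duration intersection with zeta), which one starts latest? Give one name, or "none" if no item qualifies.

Target zeta = [Tue 09:00, Thu 08:00].
alpha [Thu 03:00, Fri 00:00] → overlapped-by → candidate.
beta [Mon 19:00, Tue 09:00] → meets → excluded.
epsilon [Tue 05:00, Thu 14:00] → contains → candidate.
eta [Mon 19:00, Tue 00:00] → before → excluded.
iota [Sun 10:00, Sun 12:00] → after → excluded.
lambda [Wed 11:00, Thu 06:00] → during → candidate.
mu [Wed 09:00, Thu 06:00] → during → candidate.
theta [Mon 16:00, Mon 21:00] → before → excluded.
Among candidates, latest start is Thu 03:00 → alpha.

alpha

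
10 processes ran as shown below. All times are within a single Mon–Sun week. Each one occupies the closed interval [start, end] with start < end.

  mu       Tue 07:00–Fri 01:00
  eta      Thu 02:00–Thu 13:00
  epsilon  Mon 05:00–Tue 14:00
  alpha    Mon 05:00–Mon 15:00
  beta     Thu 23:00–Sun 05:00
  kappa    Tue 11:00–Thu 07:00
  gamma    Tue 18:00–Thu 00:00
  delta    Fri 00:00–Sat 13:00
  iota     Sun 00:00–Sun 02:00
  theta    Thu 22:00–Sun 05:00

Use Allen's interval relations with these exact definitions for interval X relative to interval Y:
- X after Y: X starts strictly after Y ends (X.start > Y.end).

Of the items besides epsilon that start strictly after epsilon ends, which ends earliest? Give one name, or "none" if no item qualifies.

Target epsilon = [Mon 05:00, Tue 14:00].
alpha [Mon 05:00, Mon 15:00] → starts → excluded.
beta [Thu 23:00, Sun 05:00] → after → candidate.
delta [Fri 00:00, Sat 13:00] → after → candidate.
eta [Thu 02:00, Thu 13:00] → after → candidate.
gamma [Tue 18:00, Thu 00:00] → after → candidate.
iota [Sun 00:00, Sun 02:00] → after → candidate.
kappa [Tue 11:00, Thu 07:00] → overlapped-by → excluded.
mu [Tue 07:00, Fri 01:00] → overlapped-by → excluded.
theta [Thu 22:00, Sun 05:00] → after → candidate.
Among candidates, earliest end is Thu 00:00 → gamma.

gamma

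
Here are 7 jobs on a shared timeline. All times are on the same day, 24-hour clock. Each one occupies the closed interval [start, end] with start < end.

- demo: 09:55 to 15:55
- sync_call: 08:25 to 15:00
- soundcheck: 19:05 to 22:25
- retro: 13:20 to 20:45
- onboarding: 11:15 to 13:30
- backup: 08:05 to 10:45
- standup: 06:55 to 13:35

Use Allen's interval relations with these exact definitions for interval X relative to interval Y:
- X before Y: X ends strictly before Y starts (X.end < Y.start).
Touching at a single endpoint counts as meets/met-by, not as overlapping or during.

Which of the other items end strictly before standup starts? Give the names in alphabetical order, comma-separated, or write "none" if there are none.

none

Target standup = [06:55, 13:35].
backup [08:05, 10:45] → during → no.
demo [09:55, 15:55] → overlapped-by → no.
onboarding [11:15, 13:30] → during → no.
retro [13:20, 20:45] → overlapped-by → no.
soundcheck [19:05, 22:25] → after → no.
sync_call [08:25, 15:00] → overlapped-by → no.
Result: none.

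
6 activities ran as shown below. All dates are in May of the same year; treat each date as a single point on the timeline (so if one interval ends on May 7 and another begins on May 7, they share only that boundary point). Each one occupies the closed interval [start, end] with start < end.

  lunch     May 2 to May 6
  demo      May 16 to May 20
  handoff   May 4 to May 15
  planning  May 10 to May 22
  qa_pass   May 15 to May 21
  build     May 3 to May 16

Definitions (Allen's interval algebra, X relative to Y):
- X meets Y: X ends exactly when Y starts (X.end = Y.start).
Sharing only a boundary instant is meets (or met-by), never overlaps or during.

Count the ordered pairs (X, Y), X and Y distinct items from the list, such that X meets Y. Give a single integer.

2

Checking all 30 ordered pairs for relation 'meets'; matching pairs in alphabetical order:
(build, demo): build meets demo ✓
(handoff, qa_pass): handoff meets qa_pass ✓
Count: 2.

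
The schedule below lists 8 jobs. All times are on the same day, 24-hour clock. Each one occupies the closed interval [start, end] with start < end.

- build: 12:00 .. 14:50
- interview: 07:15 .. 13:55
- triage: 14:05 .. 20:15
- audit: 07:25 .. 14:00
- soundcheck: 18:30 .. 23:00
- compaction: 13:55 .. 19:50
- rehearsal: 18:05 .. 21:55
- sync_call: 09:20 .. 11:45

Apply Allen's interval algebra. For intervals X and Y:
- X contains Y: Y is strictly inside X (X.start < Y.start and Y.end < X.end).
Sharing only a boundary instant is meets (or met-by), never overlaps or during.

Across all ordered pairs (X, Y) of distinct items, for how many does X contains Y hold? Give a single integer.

Checking all 56 ordered pairs for relation 'contains'; matching pairs in alphabetical order:
(audit, sync_call): audit contains sync_call ✓
(interview, sync_call): interview contains sync_call ✓
Count: 2.

2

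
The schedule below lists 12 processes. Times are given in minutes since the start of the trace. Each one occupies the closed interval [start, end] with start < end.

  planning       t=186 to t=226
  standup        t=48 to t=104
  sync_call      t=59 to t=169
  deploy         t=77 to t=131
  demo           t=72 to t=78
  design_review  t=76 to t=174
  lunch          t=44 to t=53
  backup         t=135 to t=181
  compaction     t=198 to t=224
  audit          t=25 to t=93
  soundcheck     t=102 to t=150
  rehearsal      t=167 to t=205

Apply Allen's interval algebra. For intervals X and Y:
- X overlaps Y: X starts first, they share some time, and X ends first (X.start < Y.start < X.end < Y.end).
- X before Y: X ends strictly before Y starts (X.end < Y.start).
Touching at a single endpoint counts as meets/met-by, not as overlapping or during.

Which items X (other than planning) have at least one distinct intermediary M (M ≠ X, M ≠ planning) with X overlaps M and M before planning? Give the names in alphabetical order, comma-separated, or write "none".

Target planning = [t=186, t=226].
Intermediaries M with M before planning: audit, backup, demo, deploy, design_review, lunch, soundcheck, standup, sync_call.
Via audit — items with X overlaps audit: none.
Via backup — items with X overlaps backup: design_review, soundcheck, sync_call.
Via demo — items with X overlaps demo: none.
Via deploy — items with X overlaps deploy: audit, demo, standup.
Via design_review — items with X overlaps design_review: audit, demo, standup, sync_call.
Via lunch — items with X overlaps lunch: none.
Via soundcheck — items with X overlaps soundcheck: deploy, standup.
Via standup — items with X overlaps standup: audit, lunch.
Via sync_call — items with X overlaps sync_call: audit, standup.
Union: audit, demo, deploy, design_review, lunch, soundcheck, standup, sync_call.

audit, demo, deploy, design_review, lunch, soundcheck, standup, sync_call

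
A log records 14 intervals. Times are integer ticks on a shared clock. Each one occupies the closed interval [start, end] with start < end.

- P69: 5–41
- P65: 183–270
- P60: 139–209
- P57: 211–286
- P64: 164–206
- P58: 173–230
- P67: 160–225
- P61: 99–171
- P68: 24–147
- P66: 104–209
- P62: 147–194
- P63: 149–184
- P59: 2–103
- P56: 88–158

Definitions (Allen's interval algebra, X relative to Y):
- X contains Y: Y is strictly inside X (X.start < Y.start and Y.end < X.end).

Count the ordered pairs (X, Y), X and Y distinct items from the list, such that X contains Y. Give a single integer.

Checking all 182 ordered pairs for relation 'contains'; matching pairs in alphabetical order:
(P59, P69): P59 contains P69 ✓
(P60, P62): P60 contains P62 ✓
(P60, P63): P60 contains P63 ✓
(P60, P64): P60 contains P64 ✓
(P62, P63): P62 contains P63 ✓
(P66, P62): P66 contains P62 ✓
(P66, P63): P66 contains P63 ✓
(P66, P64): P66 contains P64 ✓
(P67, P64): P67 contains P64 ✓
Count: 9.

9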